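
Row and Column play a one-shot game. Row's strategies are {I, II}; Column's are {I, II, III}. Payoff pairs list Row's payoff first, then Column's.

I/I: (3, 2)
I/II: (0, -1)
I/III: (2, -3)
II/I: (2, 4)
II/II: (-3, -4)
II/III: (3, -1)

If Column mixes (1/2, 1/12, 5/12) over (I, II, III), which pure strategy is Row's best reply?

I

Row's best reply maximizes expected payoff against the mix.
I: (1/2)·3 + (1/12)·0 + (5/12)·2 = 7/3
II: (1/2)·2 + (1/12)·(-3) + (5/12)·3 = 2
Highest expected payoff is 7/3, from I.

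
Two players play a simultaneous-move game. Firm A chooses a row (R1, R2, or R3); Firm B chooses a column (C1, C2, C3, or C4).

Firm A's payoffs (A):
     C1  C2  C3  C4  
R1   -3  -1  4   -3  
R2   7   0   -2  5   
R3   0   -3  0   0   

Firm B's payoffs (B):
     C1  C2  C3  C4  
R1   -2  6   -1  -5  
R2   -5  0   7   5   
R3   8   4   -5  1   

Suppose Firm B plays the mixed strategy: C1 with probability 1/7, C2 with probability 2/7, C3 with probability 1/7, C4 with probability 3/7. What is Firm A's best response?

R2

Compute Firm A's expected payoff from each pure strategy against the given mix.
R1: (1/7)·(-3) + (2/7)·(-1) + (1/7)·4 + (3/7)·(-3) = -10/7
R2: (1/7)·7 + (2/7)·0 + (1/7)·(-2) + (3/7)·5 = 20/7
R3: (1/7)·0 + (2/7)·(-3) + (1/7)·0 + (3/7)·0 = -6/7
Highest expected payoff is 20/7, from R2.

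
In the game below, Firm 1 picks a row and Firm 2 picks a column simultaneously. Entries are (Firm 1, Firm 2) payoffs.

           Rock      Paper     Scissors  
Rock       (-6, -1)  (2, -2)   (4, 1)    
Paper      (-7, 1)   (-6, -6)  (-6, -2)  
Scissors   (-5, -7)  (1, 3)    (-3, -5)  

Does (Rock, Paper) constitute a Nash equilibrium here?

Holding Firm 2 at Paper: Firm 1 gets 2 from Rock, versus -6 from Paper, 1 from Scissors. No profitable deviation for Firm 1.
Holding Firm 1 at Rock: Firm 2 gets -2 from Paper but could get 1 by switching to Scissors. Firm 2 has a profitable deviation.

No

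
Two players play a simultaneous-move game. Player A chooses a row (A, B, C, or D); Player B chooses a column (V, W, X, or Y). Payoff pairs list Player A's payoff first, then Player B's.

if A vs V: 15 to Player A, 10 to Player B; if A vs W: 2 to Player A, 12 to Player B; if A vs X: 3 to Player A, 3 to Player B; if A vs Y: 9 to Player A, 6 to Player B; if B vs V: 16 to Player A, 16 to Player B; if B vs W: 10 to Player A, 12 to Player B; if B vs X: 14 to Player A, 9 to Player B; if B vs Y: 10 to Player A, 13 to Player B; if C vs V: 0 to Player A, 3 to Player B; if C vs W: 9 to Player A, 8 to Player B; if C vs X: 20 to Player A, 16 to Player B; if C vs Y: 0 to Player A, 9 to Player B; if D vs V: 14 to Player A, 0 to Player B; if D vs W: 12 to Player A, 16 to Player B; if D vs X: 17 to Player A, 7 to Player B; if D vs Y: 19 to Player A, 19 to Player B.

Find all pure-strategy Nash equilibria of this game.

(B, V), (C, X), and (D, Y)

Find each player's best response to every opponent strategy; NE are the intersections.
Player A's best responses — vs V: B (payoff 16); vs W: D (payoff 12); vs X: C (payoff 20); vs Y: D (payoff 19).
Player B's best responses — vs A: W (payoff 12); vs B: V (payoff 16); vs C: X (payoff 16); vs D: Y (payoff 19).
Mutual best responses occur at (B, V), (C, X), and (D, Y); at each, neither player gains by switching.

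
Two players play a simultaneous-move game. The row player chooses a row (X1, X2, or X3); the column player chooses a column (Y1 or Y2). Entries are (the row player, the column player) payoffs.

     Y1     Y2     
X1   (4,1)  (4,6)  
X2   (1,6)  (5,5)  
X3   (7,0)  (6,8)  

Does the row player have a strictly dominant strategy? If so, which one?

X3

Check whether one of the row player's strategies beats all alternatives regardless of what the opponent does.
X3 strictly dominates: vs Y1: 7 > each of {4, 1}; vs Y2: 6 > each of {4, 5}.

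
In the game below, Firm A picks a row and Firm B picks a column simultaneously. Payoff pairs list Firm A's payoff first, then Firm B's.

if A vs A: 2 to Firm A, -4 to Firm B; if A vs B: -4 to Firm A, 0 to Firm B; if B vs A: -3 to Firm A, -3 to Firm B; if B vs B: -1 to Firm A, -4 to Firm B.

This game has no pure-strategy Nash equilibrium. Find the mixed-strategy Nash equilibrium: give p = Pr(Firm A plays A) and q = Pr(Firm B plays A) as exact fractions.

Each player's mixing probability is pinned down by making the *other* player indifferent.
Firm B indifferent between A and B: p·(-4) + (1−p)·(-3) = p·0 + (1−p)·(-4) ⟹ (-3) + (-1)p = (-4) + 4p ⟹ p = 1/5.
Firm A indifferent between A and B: q·2 + (1−q)·(-4) = q·(-3) + (1−q)·(-1) ⟹ (-4) + 6q = (-1) + (-2)q ⟹ q = 3/8.

p = 1/5, q = 3/8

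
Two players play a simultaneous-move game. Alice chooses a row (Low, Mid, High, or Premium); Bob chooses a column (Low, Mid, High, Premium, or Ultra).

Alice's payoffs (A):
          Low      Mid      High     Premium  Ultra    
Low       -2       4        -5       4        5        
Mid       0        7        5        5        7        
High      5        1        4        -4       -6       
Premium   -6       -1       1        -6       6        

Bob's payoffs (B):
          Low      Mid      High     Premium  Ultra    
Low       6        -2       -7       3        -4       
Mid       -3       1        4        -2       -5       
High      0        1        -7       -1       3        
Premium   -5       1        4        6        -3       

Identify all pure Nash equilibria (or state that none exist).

Find each player's best response to every opponent strategy; NE are the intersections.
Alice's best responses — vs Low: High (payoff 5); vs Mid: Mid (payoff 7); vs High: Mid (payoff 5); vs Premium: Mid (payoff 5); vs Ultra: Mid (payoff 7).
Bob's best responses — vs Low: Low (payoff 6); vs Mid: High (payoff 4); vs High: Ultra (payoff 3); vs Premium: Premium (payoff 6).
The only mutual best response is (Mid, High); neither player gains by switching there.

(Mid, High)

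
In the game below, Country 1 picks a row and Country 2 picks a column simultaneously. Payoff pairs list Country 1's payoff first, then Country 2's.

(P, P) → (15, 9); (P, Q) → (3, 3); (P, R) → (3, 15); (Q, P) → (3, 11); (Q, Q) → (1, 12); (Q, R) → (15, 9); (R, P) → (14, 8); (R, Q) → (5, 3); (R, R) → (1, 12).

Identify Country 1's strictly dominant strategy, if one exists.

Check whether one of Country 1's strategies beats all alternatives regardless of what the opponent does.
P is not dominant: against Q, R gives 5 > 3.
Q is not dominant: against P, P gives 15 > 3.
R is not dominant: against P, P gives 15 > 14.
No single strategy is best against every opponent action.

None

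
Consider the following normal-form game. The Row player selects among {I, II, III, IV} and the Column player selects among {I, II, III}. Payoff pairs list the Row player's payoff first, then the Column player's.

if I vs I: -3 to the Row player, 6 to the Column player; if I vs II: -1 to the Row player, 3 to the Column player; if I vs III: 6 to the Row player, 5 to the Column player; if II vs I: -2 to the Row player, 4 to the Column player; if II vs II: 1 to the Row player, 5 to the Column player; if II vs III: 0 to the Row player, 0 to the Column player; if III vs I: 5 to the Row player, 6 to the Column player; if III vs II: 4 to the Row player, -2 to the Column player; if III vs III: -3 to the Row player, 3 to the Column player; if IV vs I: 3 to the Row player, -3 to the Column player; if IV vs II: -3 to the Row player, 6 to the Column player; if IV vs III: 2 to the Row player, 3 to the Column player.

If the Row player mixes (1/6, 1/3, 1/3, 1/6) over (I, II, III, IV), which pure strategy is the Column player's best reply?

The Column player's best reply maximizes expected payoff against the mix.
I: (1/6)·6 + (1/3)·4 + (1/3)·6 + (1/6)·(-3) = 23/6
II: (1/6)·3 + (1/3)·5 + (1/3)·(-2) + (1/6)·6 = 5/2
III: (1/6)·5 + (1/3)·0 + (1/3)·3 + (1/6)·3 = 7/3
Highest expected payoff is 23/6, from I.

I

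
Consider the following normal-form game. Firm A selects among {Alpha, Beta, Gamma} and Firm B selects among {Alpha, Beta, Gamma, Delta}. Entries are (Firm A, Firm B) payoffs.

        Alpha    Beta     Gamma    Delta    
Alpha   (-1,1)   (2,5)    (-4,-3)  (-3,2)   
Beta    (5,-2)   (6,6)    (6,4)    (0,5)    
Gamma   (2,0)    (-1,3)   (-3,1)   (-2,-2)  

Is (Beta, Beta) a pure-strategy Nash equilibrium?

Yes

Holding Firm B at Beta: Firm A gets 6 from Beta, versus 2 from Alpha, -1 from Gamma. No profitable deviation for Firm A.
Holding Firm A at Beta: Firm B gets 6 from Beta, versus -2 from Alpha, 4 from Gamma, 5 from Delta. No profitable deviation for Firm B either.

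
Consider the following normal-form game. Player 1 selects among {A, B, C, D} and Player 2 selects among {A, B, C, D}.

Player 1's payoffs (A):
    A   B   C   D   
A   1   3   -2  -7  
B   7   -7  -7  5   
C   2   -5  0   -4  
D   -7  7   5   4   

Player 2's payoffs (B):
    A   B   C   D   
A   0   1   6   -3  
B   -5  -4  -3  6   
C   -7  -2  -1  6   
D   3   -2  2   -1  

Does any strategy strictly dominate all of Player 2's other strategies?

A strategy is strictly dominant if it gives Player 2 a strictly higher payoff than every other strategy, against every choice by the opponent.
A is not dominant: against A, B gives 1 > 0.
B is not dominant: against A, C gives 6 > 1.
C is not dominant: against B, D gives 6 > -3.
D is not dominant: against A, A gives 0 > -3.
No single strategy is best against every opponent action.

No strictly dominant strategy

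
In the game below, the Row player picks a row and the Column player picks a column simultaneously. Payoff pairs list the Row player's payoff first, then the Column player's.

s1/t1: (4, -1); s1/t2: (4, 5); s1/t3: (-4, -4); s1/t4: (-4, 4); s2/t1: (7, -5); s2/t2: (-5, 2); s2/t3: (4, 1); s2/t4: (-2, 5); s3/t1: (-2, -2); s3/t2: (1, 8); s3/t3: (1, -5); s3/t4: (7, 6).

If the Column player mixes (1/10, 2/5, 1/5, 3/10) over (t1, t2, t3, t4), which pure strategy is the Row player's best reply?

Compute the Row player's expected payoff from each pure strategy against the given mix.
s1: (1/10)·4 + (2/5)·4 + (1/5)·(-4) + (3/10)·(-4) = 0
s2: (1/10)·7 + (2/5)·(-5) + (1/5)·4 + (3/10)·(-2) = -11/10
s3: (1/10)·(-2) + (2/5)·1 + (1/5)·1 + (3/10)·7 = 5/2
Highest expected payoff is 5/2, from s3.

s3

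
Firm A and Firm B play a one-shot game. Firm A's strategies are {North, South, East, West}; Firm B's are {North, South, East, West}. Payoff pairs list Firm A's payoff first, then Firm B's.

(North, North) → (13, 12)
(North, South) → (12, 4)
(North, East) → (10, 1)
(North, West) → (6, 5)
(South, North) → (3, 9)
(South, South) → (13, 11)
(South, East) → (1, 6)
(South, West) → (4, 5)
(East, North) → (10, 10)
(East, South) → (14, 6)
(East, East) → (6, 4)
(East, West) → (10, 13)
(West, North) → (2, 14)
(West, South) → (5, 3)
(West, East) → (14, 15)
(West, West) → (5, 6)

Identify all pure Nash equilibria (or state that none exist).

A profile is a Nash equilibrium when each player is best-responding to the other.
Firm A's best responses — vs North: North (payoff 13); vs South: East (payoff 14); vs East: West (payoff 14); vs West: East (payoff 10).
Firm B's best responses — vs North: North (payoff 12); vs South: South (payoff 11); vs East: West (payoff 13); vs West: East (payoff 15).
Mutual best responses occur at (North, North), (East, West), and (West, East); at each, neither player gains by switching.

(North, North), (East, West), and (West, East)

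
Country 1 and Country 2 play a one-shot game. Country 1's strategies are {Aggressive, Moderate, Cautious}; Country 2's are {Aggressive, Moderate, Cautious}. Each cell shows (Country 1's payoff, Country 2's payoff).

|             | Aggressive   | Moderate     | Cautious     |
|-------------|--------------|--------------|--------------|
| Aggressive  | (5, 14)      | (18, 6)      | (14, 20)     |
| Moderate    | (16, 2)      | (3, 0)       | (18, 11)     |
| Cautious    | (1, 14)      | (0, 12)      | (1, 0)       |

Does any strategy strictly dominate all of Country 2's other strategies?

Check whether one of Country 2's strategies beats all alternatives regardless of what the opponent does.
Aggressive is not dominant: against Aggressive, Cautious gives 20 > 14.
Moderate is not dominant: against Aggressive, Aggressive gives 14 > 6.
Cautious is not dominant: against Cautious, Aggressive gives 14 > 0.
No single strategy is best against every opponent action.

No strictly dominant strategy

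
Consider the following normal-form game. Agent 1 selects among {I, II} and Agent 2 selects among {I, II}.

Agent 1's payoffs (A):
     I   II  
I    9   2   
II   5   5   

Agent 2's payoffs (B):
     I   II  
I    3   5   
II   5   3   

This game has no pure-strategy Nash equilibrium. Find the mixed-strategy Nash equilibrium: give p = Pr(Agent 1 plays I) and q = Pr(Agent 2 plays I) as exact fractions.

In a mixed NE each player is indifferent between their pure strategies, so the opponent's mix sets the indifference.
Agent 2 indifferent between I and II: p·3 + (1−p)·5 = p·5 + (1−p)·3 ⟹ 5 + (-2)p = 3 + 2p ⟹ p = 1/2.
Agent 1 indifferent between I and II: q·9 + (1−q)·2 = q·5 + (1−q)·5 ⟹ 2 + 7q = 5 + 0q ⟹ q = 3/7.

p = 1/2, q = 3/7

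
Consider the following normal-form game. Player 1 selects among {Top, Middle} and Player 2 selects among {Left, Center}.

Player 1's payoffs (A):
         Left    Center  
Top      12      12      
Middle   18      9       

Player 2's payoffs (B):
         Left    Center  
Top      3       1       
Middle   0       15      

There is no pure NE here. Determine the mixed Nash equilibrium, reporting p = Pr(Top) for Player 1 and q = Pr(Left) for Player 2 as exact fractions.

In a mixed NE each player is indifferent between their pure strategies, so the opponent's mix sets the indifference.
Player 2 indifferent between Left and Center: p·3 + (1−p)·0 = p·1 + (1−p)·15 ⟹ 0 + 3p = 15 + (-14)p ⟹ p = 15/17.
Player 1 indifferent between Top and Middle: q·12 + (1−q)·12 = q·18 + (1−q)·9 ⟹ 12 + 0q = 9 + 9q ⟹ q = 1/3.

p = 15/17, q = 1/3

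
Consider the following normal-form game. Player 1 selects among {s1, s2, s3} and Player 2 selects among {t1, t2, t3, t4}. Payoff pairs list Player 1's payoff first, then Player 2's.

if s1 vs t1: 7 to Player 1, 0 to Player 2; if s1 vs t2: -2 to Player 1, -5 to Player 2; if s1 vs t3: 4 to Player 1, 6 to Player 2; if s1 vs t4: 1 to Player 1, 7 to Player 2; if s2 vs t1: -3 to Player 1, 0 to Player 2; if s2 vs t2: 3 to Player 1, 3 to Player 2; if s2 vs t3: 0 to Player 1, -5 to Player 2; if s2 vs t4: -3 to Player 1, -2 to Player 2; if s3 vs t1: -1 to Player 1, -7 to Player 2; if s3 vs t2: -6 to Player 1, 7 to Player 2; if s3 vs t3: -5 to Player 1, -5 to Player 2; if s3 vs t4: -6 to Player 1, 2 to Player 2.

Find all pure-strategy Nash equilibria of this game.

(s1, t4) and (s2, t2)

Check mutual best responses: a cell is a NE iff neither player can gain by unilaterally deviating.
Player 1's best responses — vs t1: s1 (payoff 7); vs t2: s2 (payoff 3); vs t3: s1 (payoff 4); vs t4: s1 (payoff 1).
Player 2's best responses — vs s1: t4 (payoff 7); vs s2: t2 (payoff 3); vs s3: t2 (payoff 7).
Mutual best responses occur at (s1, t4) and (s2, t2); at each, neither player gains by switching.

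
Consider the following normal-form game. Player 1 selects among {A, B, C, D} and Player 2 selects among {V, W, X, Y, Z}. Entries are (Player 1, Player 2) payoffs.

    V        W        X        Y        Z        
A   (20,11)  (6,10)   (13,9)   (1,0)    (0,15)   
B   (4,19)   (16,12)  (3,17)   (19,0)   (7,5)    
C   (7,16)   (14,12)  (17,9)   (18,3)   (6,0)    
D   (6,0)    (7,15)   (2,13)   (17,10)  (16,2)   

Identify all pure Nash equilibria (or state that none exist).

No pure-strategy Nash equilibrium

Find each player's best response to every opponent strategy; NE are the intersections.
Player 1's best responses — vs V: A (payoff 20); vs W: B (payoff 16); vs X: C (payoff 17); vs Y: B (payoff 19); vs Z: D (payoff 16).
Player 2's best responses — vs A: Z (payoff 15); vs B: V (payoff 19); vs C: V (payoff 16); vs D: W (payoff 15).
No cell has both players best-responding. For instance, Player 1's best reply to W is B, but against B Player 2 prefers V over W.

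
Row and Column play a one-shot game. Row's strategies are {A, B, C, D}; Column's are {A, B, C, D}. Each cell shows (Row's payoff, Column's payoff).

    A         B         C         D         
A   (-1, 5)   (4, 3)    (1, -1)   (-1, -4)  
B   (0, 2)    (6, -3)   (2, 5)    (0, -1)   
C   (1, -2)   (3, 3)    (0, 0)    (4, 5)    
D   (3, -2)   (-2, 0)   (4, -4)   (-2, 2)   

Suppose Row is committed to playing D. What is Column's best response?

D

With Row fixed at D, Column's payoffs are: A → -2, B → 0, C → -4, D → 2.
The maximum is 2, achieved by D.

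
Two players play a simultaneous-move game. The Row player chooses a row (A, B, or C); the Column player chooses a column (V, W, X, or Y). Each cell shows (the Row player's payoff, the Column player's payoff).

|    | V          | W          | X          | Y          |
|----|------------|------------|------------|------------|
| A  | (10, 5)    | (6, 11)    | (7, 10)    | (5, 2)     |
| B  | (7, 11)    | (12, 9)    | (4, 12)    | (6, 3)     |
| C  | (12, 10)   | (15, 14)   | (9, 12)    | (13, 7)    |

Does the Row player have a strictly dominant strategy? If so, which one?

A strategy is strictly dominant if it gives the Row player a strictly higher payoff than every other strategy, against every choice by the opponent.
C strictly dominates: vs V: 12 > each of {10, 7}; vs W: 15 > each of {6, 12}; vs X: 9 > each of {7, 4}; vs Y: 13 > each of {5, 6}.

C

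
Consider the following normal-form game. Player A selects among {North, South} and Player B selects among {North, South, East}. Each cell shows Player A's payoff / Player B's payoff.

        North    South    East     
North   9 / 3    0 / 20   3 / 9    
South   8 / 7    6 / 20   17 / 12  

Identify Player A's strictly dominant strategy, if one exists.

No strictly dominant strategy

A strategy is strictly dominant if it gives Player A a strictly higher payoff than every other strategy, against every choice by the opponent.
North is not dominant: against South, South gives 6 > 0.
South is not dominant: against North, North gives 9 > 8.
No single strategy is best against every opponent action.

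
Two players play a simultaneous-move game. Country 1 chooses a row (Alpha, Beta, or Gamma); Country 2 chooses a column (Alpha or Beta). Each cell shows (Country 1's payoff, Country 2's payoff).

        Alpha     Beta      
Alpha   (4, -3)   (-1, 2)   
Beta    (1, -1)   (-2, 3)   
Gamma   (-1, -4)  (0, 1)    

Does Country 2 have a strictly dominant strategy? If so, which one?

Beta

Check whether one of Country 2's strategies beats all alternatives regardless of what the opponent does.
Beta strictly dominates: vs Alpha: 2 > -3; vs Beta: 3 > -1; vs Gamma: 1 > -4.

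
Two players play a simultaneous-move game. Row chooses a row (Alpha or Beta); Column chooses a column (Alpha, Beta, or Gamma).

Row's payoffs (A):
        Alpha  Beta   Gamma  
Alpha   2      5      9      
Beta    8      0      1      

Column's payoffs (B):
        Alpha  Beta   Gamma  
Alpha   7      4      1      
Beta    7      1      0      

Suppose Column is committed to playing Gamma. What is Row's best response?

With Column fixed at Gamma, Row's payoffs are: Alpha → 9, Beta → 1.
The maximum is 9, achieved by Alpha.

Alpha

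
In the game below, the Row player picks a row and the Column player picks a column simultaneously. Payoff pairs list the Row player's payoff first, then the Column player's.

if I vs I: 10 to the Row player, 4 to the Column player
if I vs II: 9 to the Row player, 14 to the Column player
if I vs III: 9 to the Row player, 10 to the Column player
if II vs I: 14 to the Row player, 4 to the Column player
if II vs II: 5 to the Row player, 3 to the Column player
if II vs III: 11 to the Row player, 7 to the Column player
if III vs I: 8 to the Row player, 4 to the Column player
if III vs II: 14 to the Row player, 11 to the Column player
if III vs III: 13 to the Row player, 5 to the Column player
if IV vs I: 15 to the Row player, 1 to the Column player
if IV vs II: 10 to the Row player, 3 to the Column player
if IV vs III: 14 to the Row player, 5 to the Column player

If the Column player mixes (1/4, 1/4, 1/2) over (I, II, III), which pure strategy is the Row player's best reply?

Compute the Row player's expected payoff from each pure strategy against the given mix.
I: (1/4)·10 + (1/4)·9 + (1/2)·9 = 37/4
II: (1/4)·14 + (1/4)·5 + (1/2)·11 = 41/4
III: (1/4)·8 + (1/4)·14 + (1/2)·13 = 12
IV: (1/4)·15 + (1/4)·10 + (1/2)·14 = 53/4
Highest expected payoff is 53/4, from IV.

IV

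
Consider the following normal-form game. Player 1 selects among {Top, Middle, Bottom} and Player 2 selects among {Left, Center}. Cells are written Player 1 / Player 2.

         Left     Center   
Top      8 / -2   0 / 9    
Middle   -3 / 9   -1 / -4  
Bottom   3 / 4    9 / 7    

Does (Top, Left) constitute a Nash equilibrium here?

Holding Player 2 at Left: Player 1 gets 8 from Top, versus -3 from Middle, 3 from Bottom. No profitable deviation for Player 1.
Holding Player 1 at Top: Player 2 gets -2 from Left but could get 9 by switching to Center. Player 2 has a profitable deviation.

No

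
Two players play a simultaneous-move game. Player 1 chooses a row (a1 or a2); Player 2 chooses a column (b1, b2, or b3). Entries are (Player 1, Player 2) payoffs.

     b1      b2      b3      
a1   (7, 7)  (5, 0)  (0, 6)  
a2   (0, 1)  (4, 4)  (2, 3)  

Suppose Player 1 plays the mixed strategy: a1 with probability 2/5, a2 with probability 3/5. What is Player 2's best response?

b3

Compute Player 2's expected payoff from each pure strategy against the given mix.
b1: (2/5)·7 + (3/5)·1 = 17/5
b2: (2/5)·0 + (3/5)·4 = 12/5
b3: (2/5)·6 + (3/5)·3 = 21/5
Highest expected payoff is 21/5, from b3.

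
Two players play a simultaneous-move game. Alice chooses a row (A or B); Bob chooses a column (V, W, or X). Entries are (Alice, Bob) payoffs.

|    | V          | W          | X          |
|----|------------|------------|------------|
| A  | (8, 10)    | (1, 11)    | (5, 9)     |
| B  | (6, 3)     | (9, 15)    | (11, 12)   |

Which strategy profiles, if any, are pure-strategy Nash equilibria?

A profile is a Nash equilibrium when each player is best-responding to the other.
Alice's best responses — vs V: A (payoff 8); vs W: B (payoff 9); vs X: B (payoff 11).
Bob's best responses — vs A: W (payoff 11); vs B: W (payoff 15).
The only mutual best response is (B, W); neither player gains by switching there.

(B, W)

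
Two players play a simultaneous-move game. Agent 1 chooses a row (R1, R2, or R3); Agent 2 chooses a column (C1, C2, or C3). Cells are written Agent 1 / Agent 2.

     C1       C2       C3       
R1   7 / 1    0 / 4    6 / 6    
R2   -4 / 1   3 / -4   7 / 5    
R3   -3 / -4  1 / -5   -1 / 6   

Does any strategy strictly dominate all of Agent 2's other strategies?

Check whether one of Agent 2's strategies beats all alternatives regardless of what the opponent does.
C3 strictly dominates: vs R1: 6 > each of {1, 4}; vs R2: 5 > each of {1, -4}; vs R3: 6 > each of {-4, -5}.

C3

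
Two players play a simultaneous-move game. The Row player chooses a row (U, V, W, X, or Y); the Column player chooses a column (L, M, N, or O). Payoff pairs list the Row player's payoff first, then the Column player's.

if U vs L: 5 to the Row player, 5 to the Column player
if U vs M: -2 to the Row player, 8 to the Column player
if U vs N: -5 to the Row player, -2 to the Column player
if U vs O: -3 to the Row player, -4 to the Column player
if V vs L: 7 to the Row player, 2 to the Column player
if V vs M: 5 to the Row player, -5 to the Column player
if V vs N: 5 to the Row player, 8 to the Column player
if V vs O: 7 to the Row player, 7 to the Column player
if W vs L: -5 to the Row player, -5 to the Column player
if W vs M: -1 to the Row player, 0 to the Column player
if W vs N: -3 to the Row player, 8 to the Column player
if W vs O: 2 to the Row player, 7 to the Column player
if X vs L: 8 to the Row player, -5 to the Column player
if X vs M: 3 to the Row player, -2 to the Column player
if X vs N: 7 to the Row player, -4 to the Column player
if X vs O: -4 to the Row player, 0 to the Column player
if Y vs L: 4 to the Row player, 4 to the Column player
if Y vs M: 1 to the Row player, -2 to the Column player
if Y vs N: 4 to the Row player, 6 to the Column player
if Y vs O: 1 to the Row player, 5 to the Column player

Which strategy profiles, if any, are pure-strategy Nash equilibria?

There is no pure-strategy Nash equilibrium

Find each player's best response to every opponent strategy; NE are the intersections.
The Row player's best responses — vs L: X (payoff 8); vs M: V (payoff 5); vs N: X (payoff 7); vs O: V (payoff 7).
The Column player's best responses — vs U: M (payoff 8); vs V: N (payoff 8); vs W: N (payoff 8); vs X: O (payoff 0); vs Y: N (payoff 6).
No cell has both players best-responding. For instance, the Row player's best reply to L is X, but against X the Column player prefers O over L.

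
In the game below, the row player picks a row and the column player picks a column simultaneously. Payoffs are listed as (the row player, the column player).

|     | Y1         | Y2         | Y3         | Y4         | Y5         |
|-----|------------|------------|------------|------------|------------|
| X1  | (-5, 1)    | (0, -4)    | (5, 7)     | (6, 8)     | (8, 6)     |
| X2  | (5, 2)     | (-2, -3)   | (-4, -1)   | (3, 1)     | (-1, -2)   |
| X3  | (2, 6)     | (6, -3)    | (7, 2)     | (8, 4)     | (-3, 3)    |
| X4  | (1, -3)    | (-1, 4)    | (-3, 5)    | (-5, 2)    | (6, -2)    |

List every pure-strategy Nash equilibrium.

(X2, Y1)

Check mutual best responses: a cell is a NE iff neither player can gain by unilaterally deviating.
The row player's best responses — vs Y1: X2 (payoff 5); vs Y2: X3 (payoff 6); vs Y3: X3 (payoff 7); vs Y4: X3 (payoff 8); vs Y5: X1 (payoff 8).
The column player's best responses — vs X1: Y4 (payoff 8); vs X2: Y1 (payoff 2); vs X3: Y1 (payoff 6); vs X4: Y3 (payoff 5).
The only mutual best response is (X2, Y1); neither player gains by switching there.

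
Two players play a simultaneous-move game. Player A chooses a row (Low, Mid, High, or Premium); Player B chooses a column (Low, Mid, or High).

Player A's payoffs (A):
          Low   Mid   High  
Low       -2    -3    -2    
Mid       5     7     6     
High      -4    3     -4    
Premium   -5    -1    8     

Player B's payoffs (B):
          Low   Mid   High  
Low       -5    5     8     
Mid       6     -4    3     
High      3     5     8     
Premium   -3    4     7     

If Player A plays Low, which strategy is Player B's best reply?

High

With Player A fixed at Low, Player B's payoffs are: Low → -5, Mid → 5, High → 8.
The maximum is 8, achieved by High.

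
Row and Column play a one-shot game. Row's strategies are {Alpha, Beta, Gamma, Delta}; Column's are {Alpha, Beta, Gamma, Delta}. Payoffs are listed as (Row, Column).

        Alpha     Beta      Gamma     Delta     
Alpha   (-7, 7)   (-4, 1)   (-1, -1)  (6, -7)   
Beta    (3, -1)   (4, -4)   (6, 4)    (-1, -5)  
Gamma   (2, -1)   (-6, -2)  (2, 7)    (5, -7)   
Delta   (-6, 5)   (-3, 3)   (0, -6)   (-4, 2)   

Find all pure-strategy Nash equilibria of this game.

(Beta, Gamma)

Find each player's best response to every opponent strategy; NE are the intersections.
Row's best responses — vs Alpha: Beta (payoff 3); vs Beta: Beta (payoff 4); vs Gamma: Beta (payoff 6); vs Delta: Alpha (payoff 6).
Column's best responses — vs Alpha: Alpha (payoff 7); vs Beta: Gamma (payoff 4); vs Gamma: Gamma (payoff 7); vs Delta: Alpha (payoff 5).
The only mutual best response is (Beta, Gamma); neither player gains by switching there.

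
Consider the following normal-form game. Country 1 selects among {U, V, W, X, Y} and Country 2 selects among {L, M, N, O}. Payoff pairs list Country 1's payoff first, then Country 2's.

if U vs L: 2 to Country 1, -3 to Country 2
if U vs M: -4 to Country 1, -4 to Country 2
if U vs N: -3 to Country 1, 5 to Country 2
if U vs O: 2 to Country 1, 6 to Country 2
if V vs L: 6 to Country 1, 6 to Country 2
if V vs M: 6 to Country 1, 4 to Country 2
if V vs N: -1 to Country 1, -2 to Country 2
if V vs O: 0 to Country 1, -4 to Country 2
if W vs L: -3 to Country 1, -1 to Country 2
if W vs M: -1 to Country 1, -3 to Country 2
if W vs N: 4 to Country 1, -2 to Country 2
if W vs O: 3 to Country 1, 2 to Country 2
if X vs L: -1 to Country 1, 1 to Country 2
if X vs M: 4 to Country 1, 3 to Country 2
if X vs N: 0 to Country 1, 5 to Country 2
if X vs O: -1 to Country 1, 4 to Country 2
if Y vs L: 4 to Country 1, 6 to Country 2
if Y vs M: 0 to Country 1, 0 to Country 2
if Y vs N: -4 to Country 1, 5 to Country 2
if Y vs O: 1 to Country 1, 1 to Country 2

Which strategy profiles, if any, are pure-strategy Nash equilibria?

(V, L) and (W, O)

Check mutual best responses: a cell is a NE iff neither player can gain by unilaterally deviating.
Country 1's best responses — vs L: V (payoff 6); vs M: V (payoff 6); vs N: W (payoff 4); vs O: W (payoff 3).
Country 2's best responses — vs U: O (payoff 6); vs V: L (payoff 6); vs W: O (payoff 2); vs X: N (payoff 5); vs Y: L (payoff 6).
Mutual best responses occur at (V, L) and (W, O); at each, neither player gains by switching.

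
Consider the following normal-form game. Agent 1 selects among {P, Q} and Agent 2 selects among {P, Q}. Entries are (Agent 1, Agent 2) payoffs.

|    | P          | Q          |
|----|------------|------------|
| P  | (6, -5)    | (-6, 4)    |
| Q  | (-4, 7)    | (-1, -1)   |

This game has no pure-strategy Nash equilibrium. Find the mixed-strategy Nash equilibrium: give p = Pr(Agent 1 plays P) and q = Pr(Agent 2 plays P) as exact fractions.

Each player's mixing probability is pinned down by making the *other* player indifferent.
Agent 2 indifferent between P and Q: p·(-5) + (1−p)·7 = p·4 + (1−p)·(-1) ⟹ 7 + (-12)p = (-1) + 5p ⟹ p = 8/17.
Agent 1 indifferent between P and Q: q·6 + (1−q)·(-6) = q·(-4) + (1−q)·(-1) ⟹ (-6) + 12q = (-1) + (-3)q ⟹ q = 1/3.

p = 8/17, q = 1/3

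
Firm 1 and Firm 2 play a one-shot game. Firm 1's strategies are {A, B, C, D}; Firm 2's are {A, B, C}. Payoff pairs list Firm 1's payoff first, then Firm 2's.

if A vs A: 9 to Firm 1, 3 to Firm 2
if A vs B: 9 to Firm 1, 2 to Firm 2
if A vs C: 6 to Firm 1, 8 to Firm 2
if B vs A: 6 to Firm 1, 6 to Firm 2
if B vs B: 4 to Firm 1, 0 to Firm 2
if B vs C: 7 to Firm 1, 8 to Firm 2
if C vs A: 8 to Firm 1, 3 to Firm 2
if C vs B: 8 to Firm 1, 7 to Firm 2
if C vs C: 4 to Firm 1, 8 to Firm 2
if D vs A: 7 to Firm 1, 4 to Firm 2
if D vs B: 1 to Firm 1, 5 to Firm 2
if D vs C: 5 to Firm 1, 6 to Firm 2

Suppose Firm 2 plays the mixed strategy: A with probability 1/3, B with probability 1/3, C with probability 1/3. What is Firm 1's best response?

A

Firm 1's best reply maximizes expected payoff against the mix.
A: (1/3)·9 + (1/3)·9 + (1/3)·6 = 8
B: (1/3)·6 + (1/3)·4 + (1/3)·7 = 17/3
C: (1/3)·8 + (1/3)·8 + (1/3)·4 = 20/3
D: (1/3)·7 + (1/3)·1 + (1/3)·5 = 13/3
Highest expected payoff is 8, from A.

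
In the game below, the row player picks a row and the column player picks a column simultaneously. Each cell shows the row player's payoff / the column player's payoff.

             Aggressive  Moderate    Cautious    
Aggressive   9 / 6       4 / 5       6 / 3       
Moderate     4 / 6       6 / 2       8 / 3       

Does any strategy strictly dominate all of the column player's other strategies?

A strategy is strictly dominant if it gives the column player a strictly higher payoff than every other strategy, against every choice by the opponent.
Aggressive strictly dominates: vs Aggressive: 6 > each of {5, 3}; vs Moderate: 6 > each of {2, 3}.

Aggressive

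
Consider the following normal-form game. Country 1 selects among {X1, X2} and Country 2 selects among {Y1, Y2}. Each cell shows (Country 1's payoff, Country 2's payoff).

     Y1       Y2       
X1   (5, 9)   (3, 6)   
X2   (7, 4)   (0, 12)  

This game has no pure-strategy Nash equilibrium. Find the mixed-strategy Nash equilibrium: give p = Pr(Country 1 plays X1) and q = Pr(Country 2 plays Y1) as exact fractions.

In a mixed NE each player is indifferent between their pure strategies, so the opponent's mix sets the indifference.
Country 2 indifferent between Y1 and Y2: p·9 + (1−p)·4 = p·6 + (1−p)·12 ⟹ 4 + 5p = 12 + (-6)p ⟹ p = 8/11.
Country 1 indifferent between X1 and X2: q·5 + (1−q)·3 = q·7 + (1−q)·0 ⟹ 3 + 2q = 0 + 7q ⟹ q = 3/5.

p = 8/11, q = 3/5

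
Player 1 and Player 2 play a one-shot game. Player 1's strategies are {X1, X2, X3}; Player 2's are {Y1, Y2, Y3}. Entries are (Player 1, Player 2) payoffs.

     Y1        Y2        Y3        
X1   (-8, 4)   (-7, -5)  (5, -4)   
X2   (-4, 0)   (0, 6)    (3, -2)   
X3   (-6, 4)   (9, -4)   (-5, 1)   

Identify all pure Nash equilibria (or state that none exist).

Check mutual best responses: a cell is a NE iff neither player can gain by unilaterally deviating.
Player 1's best responses — vs Y1: X2 (payoff -4); vs Y2: X3 (payoff 9); vs Y3: X1 (payoff 5).
Player 2's best responses — vs X1: Y1 (payoff 4); vs X2: Y2 (payoff 6); vs X3: Y1 (payoff 4).
No cell has both players best-responding. For instance, Player 1's best reply to Y3 is X1, but against X1 Player 2 prefers Y1 over Y3.

None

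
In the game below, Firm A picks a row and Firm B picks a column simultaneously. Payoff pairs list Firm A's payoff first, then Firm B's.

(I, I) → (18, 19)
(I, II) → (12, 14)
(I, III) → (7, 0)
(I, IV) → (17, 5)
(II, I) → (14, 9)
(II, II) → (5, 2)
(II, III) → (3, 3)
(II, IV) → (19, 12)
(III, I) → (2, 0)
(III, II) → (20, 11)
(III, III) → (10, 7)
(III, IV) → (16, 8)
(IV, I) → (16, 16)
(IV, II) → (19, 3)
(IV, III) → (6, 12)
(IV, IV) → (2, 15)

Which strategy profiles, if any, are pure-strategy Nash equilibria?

Find each player's best response to every opponent strategy; NE are the intersections.
Firm A's best responses — vs I: I (payoff 18); vs II: III (payoff 20); vs III: III (payoff 10); vs IV: II (payoff 19).
Firm B's best responses — vs I: I (payoff 19); vs II: IV (payoff 12); vs III: II (payoff 11); vs IV: I (payoff 16).
Mutual best responses occur at (I, I), (II, IV), and (III, II); at each, neither player gains by switching.

(I, I), (II, IV), and (III, II)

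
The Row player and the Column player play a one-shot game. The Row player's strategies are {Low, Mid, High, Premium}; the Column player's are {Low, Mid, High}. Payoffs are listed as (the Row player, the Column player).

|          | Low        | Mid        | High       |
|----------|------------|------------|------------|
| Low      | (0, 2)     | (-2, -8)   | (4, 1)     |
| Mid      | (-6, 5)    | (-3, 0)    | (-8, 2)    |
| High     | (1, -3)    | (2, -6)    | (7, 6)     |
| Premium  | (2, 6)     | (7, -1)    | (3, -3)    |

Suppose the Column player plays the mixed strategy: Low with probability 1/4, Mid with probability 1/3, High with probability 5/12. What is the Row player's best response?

Compute the Row player's expected payoff from each pure strategy against the given mix.
Low: (1/4)·0 + (1/3)·(-2) + (5/12)·4 = 1
Mid: (1/4)·(-6) + (1/3)·(-3) + (5/12)·(-8) = -35/6
High: (1/4)·1 + (1/3)·2 + (5/12)·7 = 23/6
Premium: (1/4)·2 + (1/3)·7 + (5/12)·3 = 49/12
Highest expected payoff is 49/12, from Premium.

Premium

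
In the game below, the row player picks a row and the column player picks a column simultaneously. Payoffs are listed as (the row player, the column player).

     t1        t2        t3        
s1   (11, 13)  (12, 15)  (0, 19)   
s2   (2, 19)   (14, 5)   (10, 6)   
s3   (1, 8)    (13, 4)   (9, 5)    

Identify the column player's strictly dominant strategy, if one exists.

None

Check whether one of the column player's strategies beats all alternatives regardless of what the opponent does.
t1 is not dominant: against s1, t2 gives 15 > 13.
t2 is not dominant: against s1, t3 gives 19 > 15.
t3 is not dominant: against s2, t1 gives 19 > 6.
No single strategy is best against every opponent action.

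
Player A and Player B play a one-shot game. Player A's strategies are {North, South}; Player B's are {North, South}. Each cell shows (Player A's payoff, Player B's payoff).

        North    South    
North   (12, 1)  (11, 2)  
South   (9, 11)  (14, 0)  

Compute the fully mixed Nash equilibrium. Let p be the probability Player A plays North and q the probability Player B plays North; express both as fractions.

Each player's mixing probability is pinned down by making the *other* player indifferent.
Player B indifferent between North and South: p·1 + (1−p)·11 = p·2 + (1−p)·0 ⟹ 11 + (-10)p = 0 + 2p ⟹ p = 11/12.
Player A indifferent between North and South: q·12 + (1−q)·11 = q·9 + (1−q)·14 ⟹ 11 + 1q = 14 + (-5)q ⟹ q = 1/2.

p = 11/12, q = 1/2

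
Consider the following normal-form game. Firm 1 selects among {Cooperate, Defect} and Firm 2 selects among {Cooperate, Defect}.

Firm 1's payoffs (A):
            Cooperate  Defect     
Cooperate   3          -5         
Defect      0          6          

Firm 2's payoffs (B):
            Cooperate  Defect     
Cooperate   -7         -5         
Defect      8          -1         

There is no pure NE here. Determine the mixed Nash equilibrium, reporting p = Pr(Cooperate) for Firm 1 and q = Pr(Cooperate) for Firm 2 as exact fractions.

p = 9/11, q = 11/14

In a mixed NE each player is indifferent between their pure strategies, so the opponent's mix sets the indifference.
Firm 2 indifferent between Cooperate and Defect: p·(-7) + (1−p)·8 = p·(-5) + (1−p)·(-1) ⟹ 8 + (-15)p = (-1) + (-4)p ⟹ p = 9/11.
Firm 1 indifferent between Cooperate and Defect: q·3 + (1−q)·(-5) = q·0 + (1−q)·6 ⟹ (-5) + 8q = 6 + (-6)q ⟹ q = 11/14.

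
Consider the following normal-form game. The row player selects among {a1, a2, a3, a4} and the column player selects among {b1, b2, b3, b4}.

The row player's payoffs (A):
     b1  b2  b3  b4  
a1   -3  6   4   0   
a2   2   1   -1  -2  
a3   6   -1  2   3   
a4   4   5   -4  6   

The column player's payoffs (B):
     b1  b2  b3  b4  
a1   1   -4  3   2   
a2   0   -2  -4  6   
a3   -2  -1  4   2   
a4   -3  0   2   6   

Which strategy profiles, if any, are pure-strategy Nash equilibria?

Check mutual best responses: a cell is a NE iff neither player can gain by unilaterally deviating.
The row player's best responses — vs b1: a3 (payoff 6); vs b2: a1 (payoff 6); vs b3: a1 (payoff 4); vs b4: a4 (payoff 6).
The column player's best responses — vs a1: b3 (payoff 3); vs a2: b4 (payoff 6); vs a3: b3 (payoff 4); vs a4: b4 (payoff 6).
Mutual best responses occur at (a1, b3) and (a4, b4); at each, neither player gains by switching.

(a1, b3) and (a4, b4)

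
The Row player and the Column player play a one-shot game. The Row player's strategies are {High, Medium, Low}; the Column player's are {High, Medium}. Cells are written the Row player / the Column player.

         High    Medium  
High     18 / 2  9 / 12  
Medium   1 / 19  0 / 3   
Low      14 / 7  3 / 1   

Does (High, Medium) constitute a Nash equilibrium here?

Holding the Column player at Medium: the Row player gets 9 from High, versus 0 from Medium, 3 from Low. No profitable deviation for the Row player.
Holding the Row player at High: the Column player gets 12 from Medium, versus 2 from High. No profitable deviation for the Column player either.

Yes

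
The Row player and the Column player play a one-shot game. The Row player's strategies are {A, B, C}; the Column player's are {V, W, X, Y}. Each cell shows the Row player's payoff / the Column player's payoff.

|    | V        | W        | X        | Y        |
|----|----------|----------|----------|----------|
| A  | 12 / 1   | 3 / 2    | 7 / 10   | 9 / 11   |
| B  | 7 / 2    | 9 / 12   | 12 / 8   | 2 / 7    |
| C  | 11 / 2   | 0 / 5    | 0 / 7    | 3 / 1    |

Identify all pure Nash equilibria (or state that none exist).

A profile is a Nash equilibrium when each player is best-responding to the other.
The Row player's best responses — vs V: A (payoff 12); vs W: B (payoff 9); vs X: B (payoff 12); vs Y: A (payoff 9).
The Column player's best responses — vs A: Y (payoff 11); vs B: W (payoff 12); vs C: X (payoff 7).
Mutual best responses occur at (A, Y) and (B, W); at each, neither player gains by switching.

(A, Y) and (B, W)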